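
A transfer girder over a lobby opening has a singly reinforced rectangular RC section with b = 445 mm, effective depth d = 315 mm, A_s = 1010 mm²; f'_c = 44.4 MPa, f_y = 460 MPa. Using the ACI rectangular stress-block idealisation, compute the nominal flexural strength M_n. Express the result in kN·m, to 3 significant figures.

T = A_s f_y = 1010 × 460 = 464600 N = 464.6 kN.
From C = T: a = T/(0.85 f'_c b) = 464600/(0.85 × 44.4 × 445) = 27.66 mm.
M_n = T(d − a/2) = 464.6 kN × (315 − 13.83) mm = 139.92 kN·m.

M_n ≈ 140 kN·m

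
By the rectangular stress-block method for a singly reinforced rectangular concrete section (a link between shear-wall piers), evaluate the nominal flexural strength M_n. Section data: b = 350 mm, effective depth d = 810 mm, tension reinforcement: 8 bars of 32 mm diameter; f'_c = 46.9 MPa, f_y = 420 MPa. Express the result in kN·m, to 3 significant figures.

A_s = 8 × 804 = 6432 mm².
T = A_s f_y = 6432 × 420 = 2701440 N = 2701.44 kN.
From C = T: a = T/(0.85 f'_c b) = 2701440/(0.85 × 46.9 × 350) = 193.61 mm.
M_n = T(d − a/2) = 2701.44 kN × (810 − 96.805) mm = 1926.65 kN·m.

M_n ≈ 1930 kN·m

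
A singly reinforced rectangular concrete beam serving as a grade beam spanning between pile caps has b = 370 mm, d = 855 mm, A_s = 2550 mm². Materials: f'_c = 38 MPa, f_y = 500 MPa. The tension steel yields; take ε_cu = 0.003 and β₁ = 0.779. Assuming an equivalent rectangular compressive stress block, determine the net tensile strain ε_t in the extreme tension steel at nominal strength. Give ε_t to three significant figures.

a = A_s f_y/(0.85 f'_c b) = 106.69 mm.
β₁ = 0.779, so c = a/β₁ = 106.69/0.779 = 136.96 mm.
From the linear strain diagram with ε_cu = 0.003: ε_t = 0.003 (d − c)/c = 0.003 × (855 − 136.96)/136.96 = 0.0157.
Since ε_t ≥ 0.005, the section is tension-controlled.

ε_t ≈ 0.0157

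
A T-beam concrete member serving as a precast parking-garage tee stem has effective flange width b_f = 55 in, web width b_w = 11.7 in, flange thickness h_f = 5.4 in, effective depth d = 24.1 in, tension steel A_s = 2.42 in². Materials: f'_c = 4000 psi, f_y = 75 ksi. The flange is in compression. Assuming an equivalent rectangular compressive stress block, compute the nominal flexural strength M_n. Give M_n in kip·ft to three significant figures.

Tension: T = A_s f_y = 2.42 × 75 = 181.5 kips.
Try a within the flange: a = T/(0.85 f'_c b_f) = 181.5/(0.85 × 4 × 55) = 0.971 in.
Since a = 0.971 ≤ h_f = 5.4 in, the stress block lies entirely in the flange; analyse as a rectangular beam of width b_f.
M_n = T(d − a/2) = 181.5 × (24.1 − 0.4855) = 4286.0 kip·in.
M_n = 4286.0/12 = 357.17 kip·ft.

M_n ≈ 357 kip·ft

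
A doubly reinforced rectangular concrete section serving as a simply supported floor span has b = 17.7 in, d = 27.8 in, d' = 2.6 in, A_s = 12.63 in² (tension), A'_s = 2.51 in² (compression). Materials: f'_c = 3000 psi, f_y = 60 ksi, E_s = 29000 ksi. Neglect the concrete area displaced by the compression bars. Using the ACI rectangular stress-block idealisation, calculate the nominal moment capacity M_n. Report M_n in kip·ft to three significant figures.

M_n ≈ 1380 kip·ft

Assume both steels yield.
a = (A_s − A'_s) f_y/(0.85 f'_c b) = (12.63 − 2.51) × 60/(0.85 × 3 × 17.7) = 13.453 in.
c = a/β₁ = 13.453/0.85 = 15.827 in; ε'_s = 0.003(c − d')/c = 0.0025 ≥ ε_y = 0.0021, so the compression steel yields.
M_n = (A_s − A'_s) f_y (d − a/2) + A'_s f_y (d − d') = 607.2 × (27.8 − 6.7265) + 150.6 × (27.8 − 2.6) = 12795.8 + 3795.1 = 16590.9 kip·in = 16590.9/12 = 1382.58 kip·ft.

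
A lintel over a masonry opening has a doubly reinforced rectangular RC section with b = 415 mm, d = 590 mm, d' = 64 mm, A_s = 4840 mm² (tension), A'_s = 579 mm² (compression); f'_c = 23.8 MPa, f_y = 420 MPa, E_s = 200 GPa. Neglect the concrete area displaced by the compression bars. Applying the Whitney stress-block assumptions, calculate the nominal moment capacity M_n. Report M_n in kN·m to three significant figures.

M_n ≈ 993 kN·m

Assume both tension and compression steel yield.
Net tension couple steel: A_s − A'_s = 4261 mm².
a = (A_s − A'_s) f_y / (0.85 f'_c b) = 1789620/(0.85 × 23.8 × 415) = 213.17 mm.
c = a/β₁ = 213.17/0.85 = 250.79 mm; ε'_s = 0.003(c − d')/c = 0.0022 ≥ f_y/E_s = 0.0021, so compression steel does yield.
M_n = (A_s − A'_s) f_y (d − a/2) + A'_s f_y (d − d') = [1789620 × (590 − 106.585) + 243180 × (590 − 64)] × 10⁻⁶ = 865.13 + 127.91 = 993.04 kN·m.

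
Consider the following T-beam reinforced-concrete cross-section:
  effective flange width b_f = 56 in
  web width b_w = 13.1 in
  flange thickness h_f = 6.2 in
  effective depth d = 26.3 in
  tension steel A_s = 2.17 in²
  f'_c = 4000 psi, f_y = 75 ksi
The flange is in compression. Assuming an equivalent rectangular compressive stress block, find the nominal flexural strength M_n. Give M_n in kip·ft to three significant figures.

Tension: T = A_s f_y = 2.17 × 75 = 162.75 kips.
Try a within the flange: a = T/(0.85 f'_c b_f) = 162.75/(0.85 × 4 × 56) = 0.855 in.
Since a = 0.855 ≤ h_f = 6.2 in, the stress block lies entirely in the flange; analyse as a rectangular beam of width b_f.
M_n = T(d − a/2) = 162.75 × (26.3 − 0.4275) = 4210.7 kip·in.
M_n = 4210.7/12 = 350.89 kip·ft.

M_n ≈ 351 kip·ft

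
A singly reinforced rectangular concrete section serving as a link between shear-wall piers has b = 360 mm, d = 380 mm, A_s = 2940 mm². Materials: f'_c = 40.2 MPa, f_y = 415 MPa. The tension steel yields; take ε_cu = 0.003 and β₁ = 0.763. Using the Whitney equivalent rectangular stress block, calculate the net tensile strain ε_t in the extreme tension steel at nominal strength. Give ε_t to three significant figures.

ε_t ≈ 0.00577

a = A_s f_y/(0.85 f'_c b) = 99.19 mm.
β₁ = 0.763, so c = a/β₁ = 99.19/0.763 = 130.00 mm.
From the linear strain diagram with ε_cu = 0.003: ε_t = 0.003 (d − c)/c = 0.003 × (380 − 130.00)/130.00 = 0.00577.
Since ε_t ≥ 0.005, the section is tension-controlled.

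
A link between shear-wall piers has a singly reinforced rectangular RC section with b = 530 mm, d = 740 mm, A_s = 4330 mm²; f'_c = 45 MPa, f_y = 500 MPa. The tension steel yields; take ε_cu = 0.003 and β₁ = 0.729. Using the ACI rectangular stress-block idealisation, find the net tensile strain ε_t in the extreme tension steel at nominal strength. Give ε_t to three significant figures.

a = A_s f_y/(0.85 f'_c b) = 106.79 mm.
β₁ = 0.729, so c = a/β₁ = 106.79/0.729 = 146.49 mm.
From the linear strain diagram with ε_cu = 0.003: ε_t = 0.003 (d − c)/c = 0.003 × (740 − 146.49)/146.49 = 0.0122.
Since ε_t ≥ 0.005, the section is tension-controlled.

ε_t ≈ 0.0122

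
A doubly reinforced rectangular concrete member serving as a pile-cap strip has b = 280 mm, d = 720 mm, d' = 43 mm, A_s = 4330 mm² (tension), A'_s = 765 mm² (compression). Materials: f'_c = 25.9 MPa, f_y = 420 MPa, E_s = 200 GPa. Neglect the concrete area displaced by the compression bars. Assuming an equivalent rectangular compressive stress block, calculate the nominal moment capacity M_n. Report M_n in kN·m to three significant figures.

Assume both tension and compression steel yield.
Net tension couple steel: A_s − A'_s = 3565 mm².
a = (A_s − A'_s) f_y / (0.85 f'_c b) = 1497300/(0.85 × 25.9 × 280) = 242.90 mm.
c = a/β₁ = 242.90/0.85 = 285.76 mm; ε'_s = 0.003(c − d')/c = 0.0025 ≥ f_y/E_s = 0.0021, so compression steel does yield.
M_n = (A_s − A'_s) f_y (d − a/2) + A'_s f_y (d − d') = [1497300 × (720 − 121.45) + 321300 × (720 − 43)] × 10⁻⁶ = 896.21 + 217.52 = 1113.73 kN·m.

M_n ≈ 1110 kN·m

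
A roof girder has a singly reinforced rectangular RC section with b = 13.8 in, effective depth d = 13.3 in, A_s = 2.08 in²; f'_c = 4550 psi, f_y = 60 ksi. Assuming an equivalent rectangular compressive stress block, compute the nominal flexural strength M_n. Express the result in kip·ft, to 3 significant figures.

T = A_s f_y = 2.08 × 60 = 124.8 kips.
a = T/(0.85 f'_c b) = 124.8/(0.85 × 4.55 × 13.8) = 2.338 in.
M_n = T(d − a/2) = 124.8 × (13.3 − 1.169) = 1513.9 kip·in = 1513.9/12 = 126.16 kip·ft.

M_n ≈ 126 kip·ft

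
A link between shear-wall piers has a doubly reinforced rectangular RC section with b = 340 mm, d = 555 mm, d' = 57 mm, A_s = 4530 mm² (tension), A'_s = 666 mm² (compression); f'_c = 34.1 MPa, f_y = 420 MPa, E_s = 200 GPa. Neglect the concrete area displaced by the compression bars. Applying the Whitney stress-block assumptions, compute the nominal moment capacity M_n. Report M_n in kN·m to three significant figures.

Assume both tension and compression steel yield.
Net tension couple steel: A_s − A'_s = 3864 mm².
a = (A_s − A'_s) f_y / (0.85 f'_c b) = 1622880/(0.85 × 34.1 × 340) = 164.68 mm.
c = a/β₁ = 164.68/0.806 = 204.32 mm; ε'_s = 0.003(c − d')/c = 0.0022 ≥ f_y/E_s = 0.0021, so compression steel does yield.
M_n = (A_s − A'_s) f_y (d − a/2) + A'_s f_y (d − d') = [1622880 × (555 − 82.34) + 279720 × (555 − 57)] × 10⁻⁶ = 767.07 + 139.30 = 906.37 kN·m.

M_n ≈ 906 kN·m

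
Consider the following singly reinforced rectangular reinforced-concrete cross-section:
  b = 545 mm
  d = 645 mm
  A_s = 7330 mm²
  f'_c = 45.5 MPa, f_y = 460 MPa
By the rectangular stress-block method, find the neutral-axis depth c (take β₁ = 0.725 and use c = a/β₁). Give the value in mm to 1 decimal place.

T = A_s f_y = 7330 × 460 = 3371800 N = 3371.8 kN.
Setting C = 0.85 f'_c a b equal to T: a = 3371800/(0.85 × 45.5 × 545) = 159.969 mm.
With β₁ = 0.725, c = a/β₁ = 159.969/0.725 = 220.6 mm.

c ≈ 220.6 mm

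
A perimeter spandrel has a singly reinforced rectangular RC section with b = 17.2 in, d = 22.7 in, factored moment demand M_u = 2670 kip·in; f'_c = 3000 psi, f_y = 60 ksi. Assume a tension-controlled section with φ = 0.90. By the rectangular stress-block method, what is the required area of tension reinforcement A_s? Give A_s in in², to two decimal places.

M_n = M_u/φ = 2670/0.90 = 2966.67 kip·in.
From M_n = 0.85 f'_c a b (d − a/2):
a = d − √(d² − 2M_n/(0.85 f'_c b)) = 22.7 − √(22.7² − 2 × 2966.67/(0.85 × 3 × 17.2)) = 3.206 in.
A_s = 0.85 f'_c a b / f_y = 0.85 × 3 × 3.206 × 17.2 / 60 = 2.344 in².

A_s ≈ 2.34 in²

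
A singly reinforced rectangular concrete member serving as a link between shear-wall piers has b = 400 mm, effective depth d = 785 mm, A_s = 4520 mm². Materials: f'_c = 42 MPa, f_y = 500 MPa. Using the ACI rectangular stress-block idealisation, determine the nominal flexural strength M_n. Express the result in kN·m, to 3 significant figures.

M_n ≈ 1600 kN·m

T = A_s f_y = 4520 × 500 = 2260000 N = 2260 kN.
From C = T: a = T/(0.85 f'_c b) = 2260000/(0.85 × 42 × 400) = 158.26 mm.
M_n = T(d − a/2) = 2260 kN × (785 − 79.13) mm = 1595.27 kN·m.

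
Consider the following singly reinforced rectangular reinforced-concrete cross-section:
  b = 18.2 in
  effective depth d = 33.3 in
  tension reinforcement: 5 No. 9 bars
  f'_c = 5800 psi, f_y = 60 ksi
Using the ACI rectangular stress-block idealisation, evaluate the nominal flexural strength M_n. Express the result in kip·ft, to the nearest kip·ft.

A_s = 5 × 1 = 5 in².
T = A_s f_y = 5 × 60 = 300 kips.
a = T/(0.85 f'_c b) = 300/(0.85 × 5.8 × 18.2) = 3.344 in.
M_n = T(d − a/2) = 300 × (33.3 − 1.672) = 9488.4 kip·in = 9488.4/12 = 790.70 kip·ft.

M_n ≈ 791 kip·ft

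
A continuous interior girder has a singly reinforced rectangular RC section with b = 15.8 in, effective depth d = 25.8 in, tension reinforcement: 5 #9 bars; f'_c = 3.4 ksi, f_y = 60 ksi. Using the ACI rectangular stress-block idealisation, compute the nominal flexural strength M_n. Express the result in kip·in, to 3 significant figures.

A_s = 5 × 1 = 5 in².
T = A_s f_y = 5 × 60 = 300 kips.
a = T/(0.85 f'_c b) = 300/(0.85 × 3.4 × 15.8) = 6.570 in.
M_n = T(d − a/2) = 300 × (25.8 − 3.285) = 6754.5 kip·in.

M_n ≈ 6750 kip·in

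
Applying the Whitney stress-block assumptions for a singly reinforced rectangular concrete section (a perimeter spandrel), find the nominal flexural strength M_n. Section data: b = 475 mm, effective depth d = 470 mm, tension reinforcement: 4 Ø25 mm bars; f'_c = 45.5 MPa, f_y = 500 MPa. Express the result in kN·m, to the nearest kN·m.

M_n ≈ 435 kN·m

A_s = 4 × 491 = 1964 mm².
T = A_s f_y = 1964 × 500 = 982000 N = 982 kN.
From C = T: a = T/(0.85 f'_c b) = 982000/(0.85 × 45.5 × 475) = 53.45 mm.
M_n = T(d − a/2) = 982 kN × (470 − 26.725) mm = 435.30 kN·m.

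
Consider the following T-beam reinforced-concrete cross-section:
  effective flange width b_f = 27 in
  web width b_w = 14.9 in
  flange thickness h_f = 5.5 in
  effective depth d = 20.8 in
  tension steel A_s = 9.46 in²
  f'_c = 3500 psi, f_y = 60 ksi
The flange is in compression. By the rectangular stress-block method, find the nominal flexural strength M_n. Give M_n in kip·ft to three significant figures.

M_n ≈ 810 kip·ft

Tension: T = A_s f_y = 9.46 × 60 = 567.6 kips.
Try a within the flange: a = T/(0.85 f'_c b_f) = 567.6/(0.85 × 3.5 × 27) = 7.066 in.
a = 7.066 > h_f = 5.5 in: the block extends into the web. Split into flange-overhang and web parts.
C_f = 0.85 f'_c (b_f − b_w) h_f = 0.85 × 3.5 × (27 − 14.9) × 5.5 = 198.0 kips.
Remaining web compression depth: a_w = (T − C_f)/(0.85 f'_c b_w) = (567.6 − 198.0)/(0.85 × 3.5 × 14.9) = 8.338 in.
M_n = C_f(d − h_f/2) + (T − C_f)(d − a_w/2) = 198.0 × (20.8 − 2.75) + 369.6 × (20.8 − 4.169) = 3573.9 + 6146.8 = 9720.7 kip·in.
M_n = 9720.7/12 = 810.06 kip·ft.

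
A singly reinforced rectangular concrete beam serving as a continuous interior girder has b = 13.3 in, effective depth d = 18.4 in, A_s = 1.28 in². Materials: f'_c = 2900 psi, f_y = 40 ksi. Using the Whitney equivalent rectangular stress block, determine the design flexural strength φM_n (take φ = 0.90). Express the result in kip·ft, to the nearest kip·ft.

φM_n ≈ 68 kip·ft

T = A_s f_y = 1.28 × 40 = 51.2 kips.
a = T/(0.85 f'_c b) = 51.2/(0.85 × 2.9 × 13.3) = 1.562 in.
M_n = T(d − a/2) = 51.2 × (18.4 − 0.781) = 902.1 kip·in = 902.1/12 = 75.18 kip·ft.
φM_n = 0.90 × 75.18 = 67.66 kip·ft.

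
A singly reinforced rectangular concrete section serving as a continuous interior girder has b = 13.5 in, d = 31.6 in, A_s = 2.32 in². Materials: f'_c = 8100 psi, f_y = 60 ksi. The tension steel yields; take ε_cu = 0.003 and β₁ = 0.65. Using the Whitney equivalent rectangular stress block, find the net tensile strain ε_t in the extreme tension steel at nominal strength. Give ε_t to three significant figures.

ε_t ≈ 0.0381

a = A_s f_y/(0.85 f'_c b) = 1.498 in.
β₁ = 0.65, so c = a/β₁ = 1.498/0.65 = 2.305 in.
From the linear strain diagram with ε_cu = 0.003: ε_t = 0.003 (d − c)/c = 0.003 × (31.6 − 2.305)/2.305 = 0.0381.
Since ε_t ≥ 0.005, the section is tension-controlled.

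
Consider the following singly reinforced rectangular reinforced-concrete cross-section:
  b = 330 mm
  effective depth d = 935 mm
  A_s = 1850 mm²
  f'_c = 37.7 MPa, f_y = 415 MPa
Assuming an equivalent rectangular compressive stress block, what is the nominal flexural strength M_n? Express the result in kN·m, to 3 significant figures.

T = A_s f_y = 1850 × 415 = 767750 N = 767.75 kN.
From C = T: a = T/(0.85 f'_c b) = 767750/(0.85 × 37.7 × 330) = 72.60 mm.
M_n = T(d − a/2) = 767.75 kN × (935 − 36.3) mm = 689.98 kN·m.

M_n ≈ 690 kN·m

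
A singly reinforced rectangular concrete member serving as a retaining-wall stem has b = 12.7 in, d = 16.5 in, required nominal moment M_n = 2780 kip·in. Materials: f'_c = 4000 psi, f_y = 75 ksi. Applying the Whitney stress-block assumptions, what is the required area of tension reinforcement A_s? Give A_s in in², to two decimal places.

A_s ≈ 2.60 in²

From M_n = 0.85 f'_c a b (d − a/2):
a = d − √(d² − 2M_n/(0.85 f'_c b)) = 16.5 − √(16.5² − 2 × 2780/(0.85 × 4 × 12.7)) = 4.521 in.
A_s = 0.85 f'_c a b / f_y = 0.85 × 4 × 4.521 × 12.7 / 75 = 2.603 in².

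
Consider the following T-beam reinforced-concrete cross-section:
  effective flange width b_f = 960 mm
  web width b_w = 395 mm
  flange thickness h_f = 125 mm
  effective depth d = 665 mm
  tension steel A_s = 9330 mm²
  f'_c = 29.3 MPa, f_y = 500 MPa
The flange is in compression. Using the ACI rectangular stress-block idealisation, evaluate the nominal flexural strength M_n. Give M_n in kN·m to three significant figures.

Tension: T = A_s f_y = 9330 × 500 = 4665000 N.
Try a within the flange: a = T/(0.85 f'_c b_f) = 4665000/(0.85 × 29.3 × 960) = 195.12 mm.
a = 195.12 > h_f = 125 mm: the block extends into the web. Split into flange-overhang and web parts.
C_f = 0.85 f'_c (b_f − b_w) h_f = 0.85 × 29.3 × (960 − 395) × 125 = 1758916 N.
Remaining web compression depth: a_w = (T − C_f)/(0.85 f'_c b_w) = (4665000 − 1758916)/(0.85 × 29.3 × 395) = 295.41 mm.
M_n = C_f(d − h_f/2) + (T − C_f)(d − a_w/2) = 1758916 × (665 − 62.5) + 2906084 × (665 − 147.705) = 1059.75 + 1503.30 = 2563.05 × 10⁶ N·mm.
M_n = 2563.05 kN·m.

M_n ≈ 2560 kN·m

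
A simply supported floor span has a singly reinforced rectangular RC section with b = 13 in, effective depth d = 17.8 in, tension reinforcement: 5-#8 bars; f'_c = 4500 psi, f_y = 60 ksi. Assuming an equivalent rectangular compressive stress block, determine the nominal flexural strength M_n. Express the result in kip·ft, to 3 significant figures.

M_n ≈ 304 kip·ft

A_s = 5 × 0.79 = 3.95 in².
T = A_s f_y = 3.95 × 60 = 237 kips.
a = T/(0.85 f'_c b) = 237/(0.85 × 4.5 × 13) = 4.766 in.
M_n = T(d − a/2) = 237 × (17.8 − 2.383) = 3653.8 kip·in = 3653.8/12 = 304.48 kip·ft.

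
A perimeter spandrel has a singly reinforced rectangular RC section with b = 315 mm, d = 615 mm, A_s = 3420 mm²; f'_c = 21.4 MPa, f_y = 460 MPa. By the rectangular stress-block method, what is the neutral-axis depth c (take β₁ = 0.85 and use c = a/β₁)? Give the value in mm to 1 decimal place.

T = A_s f_y = 3420 × 460 = 1573200 N = 1573.2 kN.
Setting C = 0.85 f'_c a b equal to T: a = 1573200/(0.85 × 21.4 × 315) = 274.562 mm.
With β₁ = 0.85, c = a/β₁ = 274.562/0.85 = 323.0 mm.

c ≈ 323.0 mm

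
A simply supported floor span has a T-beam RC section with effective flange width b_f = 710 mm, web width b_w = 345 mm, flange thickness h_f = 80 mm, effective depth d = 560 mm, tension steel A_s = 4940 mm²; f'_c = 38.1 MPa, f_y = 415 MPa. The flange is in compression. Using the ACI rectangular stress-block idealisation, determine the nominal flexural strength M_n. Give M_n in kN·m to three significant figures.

M_n ≈ 1060 kN·m

Tension: T = A_s f_y = 4940 × 415 = 2050100 N.
Try a within the flange: a = T/(0.85 f'_c b_f) = 2050100/(0.85 × 38.1 × 710) = 89.16 mm.
a = 89.16 > h_f = 80 mm: the block extends into the web. Split into flange-overhang and web parts.
C_f = 0.85 f'_c (b_f − b_w) h_f = 0.85 × 38.1 × (710 − 345) × 80 = 945642 N.
Remaining web compression depth: a_w = (T − C_f)/(0.85 f'_c b_w) = (2050100 − 945642)/(0.85 × 38.1 × 345) = 98.85 mm.
M_n = C_f(d − h_f/2) + (T − C_f)(d − a_w/2) = 945642 × (560 − 40) + 1104458 × (560 − 49.425) = 491.73 + 563.91 = 1055.64 × 10⁶ N·mm.
M_n = 1055.64 kN·m.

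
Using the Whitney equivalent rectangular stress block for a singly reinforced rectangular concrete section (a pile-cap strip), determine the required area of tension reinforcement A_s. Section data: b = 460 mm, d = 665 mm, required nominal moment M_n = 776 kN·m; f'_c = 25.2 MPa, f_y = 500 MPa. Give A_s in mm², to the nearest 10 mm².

With M_n = 0.85 f'_c a b (d − a/2), solve the quadratic for a:
a = d − √(d² − 2M_n/(0.85 f'_c b)) = 665 − √(665² − 2 × 776×10⁶/(0.85 × 25.2 × 460)) = 131.42 mm.
A_s = 0.85 f'_c a b / f_y = 0.85 × 25.2 × 131.42 × 460 / 500 = 2589.8 mm².

A_s ≈ 2590 mm²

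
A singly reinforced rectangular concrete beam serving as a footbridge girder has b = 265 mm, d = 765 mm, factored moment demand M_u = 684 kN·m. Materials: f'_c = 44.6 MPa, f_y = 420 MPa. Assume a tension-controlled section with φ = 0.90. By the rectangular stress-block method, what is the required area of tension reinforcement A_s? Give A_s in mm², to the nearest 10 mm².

A_s ≈ 2540 mm²

M_n = M_u/φ = 684/0.90 = 760 kN·m.
With M_n = 0.85 f'_c a b (d − a/2), solve the quadratic for a:
a = d − √(d² − 2M_n/(0.85 f'_c b)) = 765 − √(765² − 2 × 760×10⁶/(0.85 × 44.6 × 265)) = 106.27 mm.
A_s = 0.85 f'_c a b / f_y = 0.85 × 44.6 × 106.27 × 265 / 420 = 2541.9 mm².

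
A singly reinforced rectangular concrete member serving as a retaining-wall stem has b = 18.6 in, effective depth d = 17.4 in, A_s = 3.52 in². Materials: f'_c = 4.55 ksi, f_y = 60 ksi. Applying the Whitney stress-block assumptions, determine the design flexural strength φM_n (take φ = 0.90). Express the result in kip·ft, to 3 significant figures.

φM_n ≈ 252 kip·ft

T = A_s f_y = 3.52 × 60 = 211.2 kips.
a = T/(0.85 f'_c b) = 211.2/(0.85 × 4.55 × 18.6) = 2.936 in.
M_n = T(d − a/2) = 211.2 × (17.4 − 1.468) = 3364.8 kip·in = 3364.8/12 = 280.40 kip·ft.
φM_n = 0.90 × 280.40 = 252.36 kip·ft.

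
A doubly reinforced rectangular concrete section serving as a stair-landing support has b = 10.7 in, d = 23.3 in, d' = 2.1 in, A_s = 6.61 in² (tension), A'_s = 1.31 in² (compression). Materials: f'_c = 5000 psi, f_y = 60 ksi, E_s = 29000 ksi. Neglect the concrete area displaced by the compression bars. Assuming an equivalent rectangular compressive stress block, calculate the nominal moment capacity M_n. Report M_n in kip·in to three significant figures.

M_n ≈ 7960 kip·in

Assume both steels yield.
a = (A_s − A'_s) f_y/(0.85 f'_c b) = (6.61 − 1.31) × 60/(0.85 × 5 × 10.7) = 6.993 in.
c = a/β₁ = 6.993/0.8 = 8.741 in; ε'_s = 0.003(c − d')/c = 0.0023 ≥ ε_y = 0.0021, so the compression steel yields.
M_n = (A_s − A'_s) f_y (d − a/2) + A'_s f_y (d − d') = 318 × (23.3 − 3.4965) + 78.6 × (23.3 − 2.1) = 6297.5 + 1666.3 = 7963.8 kip·in.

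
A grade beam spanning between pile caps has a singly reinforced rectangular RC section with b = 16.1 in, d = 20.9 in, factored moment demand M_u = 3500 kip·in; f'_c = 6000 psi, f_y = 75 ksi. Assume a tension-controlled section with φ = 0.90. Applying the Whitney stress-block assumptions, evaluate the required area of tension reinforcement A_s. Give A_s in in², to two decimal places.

M_n = M_u/φ = 3500/0.90 = 3888.89 kip·in.
From M_n = 0.85 f'_c a b (d − a/2):
a = d − √(d² − 2M_n/(0.85 f'_c b)) = 20.9 − √(20.9² − 2 × 3888.89/(0.85 × 6 × 16.1)) = 2.404 in.
A_s = 0.85 f'_c a b / f_y = 0.85 × 6 × 2.404 × 16.1 / 75 = 2.632 in².

A_s ≈ 2.63 in²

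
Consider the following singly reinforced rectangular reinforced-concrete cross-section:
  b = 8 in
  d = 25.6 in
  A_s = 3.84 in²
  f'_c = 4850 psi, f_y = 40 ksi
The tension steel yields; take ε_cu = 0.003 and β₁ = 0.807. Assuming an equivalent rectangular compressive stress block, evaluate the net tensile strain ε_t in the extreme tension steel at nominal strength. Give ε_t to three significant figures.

a = A_s f_y/(0.85 f'_c b) = 4.657 in.
β₁ = 0.807, so c = a/β₁ = 4.657/0.807 = 5.771 in.
From the linear strain diagram with ε_cu = 0.003: ε_t = 0.003 (d − c)/c = 0.003 × (25.6 − 5.771)/5.771 = 0.0103.
Since ε_t ≥ 0.005, the section is tension-controlled.

ε_t ≈ 0.0103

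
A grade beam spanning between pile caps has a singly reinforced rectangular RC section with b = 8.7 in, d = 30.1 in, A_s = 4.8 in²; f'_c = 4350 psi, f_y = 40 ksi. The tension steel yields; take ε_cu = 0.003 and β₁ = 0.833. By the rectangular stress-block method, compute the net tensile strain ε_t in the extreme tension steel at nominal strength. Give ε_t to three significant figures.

ε_t ≈ 0.00960

a = A_s f_y/(0.85 f'_c b) = 5.969 in.
β₁ = 0.833, so c = a/β₁ = 5.969/0.833 = 7.166 in.
From the linear strain diagram with ε_cu = 0.003: ε_t = 0.003 (d − c)/c = 0.003 × (30.1 − 7.166)/7.166 = 0.00960.
Since ε_t ≥ 0.005, the section is tension-controlled.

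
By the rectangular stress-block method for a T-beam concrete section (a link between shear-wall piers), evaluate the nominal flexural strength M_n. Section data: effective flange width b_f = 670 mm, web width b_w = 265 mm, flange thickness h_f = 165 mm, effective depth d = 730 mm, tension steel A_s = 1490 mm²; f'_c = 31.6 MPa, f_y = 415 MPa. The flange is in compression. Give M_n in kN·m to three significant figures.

M_n ≈ 441 kN·m

Tension: T = A_s f_y = 1490 × 415 = 618350 N.
Try a within the flange: a = T/(0.85 f'_c b_f) = 618350/(0.85 × 31.6 × 670) = 34.36 mm.
Since a = 34.36 ≤ h_f = 165 mm, the stress block lies entirely in the flange; analyse as a rectangular beam of width b_f.
M_n = T(d − a/2) = 618350 × (730 − 17.18) = 440.77 × 10⁶ N·mm.
M_n = 440.77 kN·m.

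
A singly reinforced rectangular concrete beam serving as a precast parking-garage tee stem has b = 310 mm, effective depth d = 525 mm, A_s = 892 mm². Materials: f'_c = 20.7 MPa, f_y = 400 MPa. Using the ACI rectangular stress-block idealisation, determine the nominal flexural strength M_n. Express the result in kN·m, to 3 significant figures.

M_n ≈ 176 kN·m

T = A_s f_y = 892 × 400 = 356800 N = 356.8 kN.
From C = T: a = T/(0.85 f'_c b) = 356800/(0.85 × 20.7 × 310) = 65.41 mm.
M_n = T(d − a/2) = 356.8 kN × (525 − 32.705) mm = 175.65 kN·m.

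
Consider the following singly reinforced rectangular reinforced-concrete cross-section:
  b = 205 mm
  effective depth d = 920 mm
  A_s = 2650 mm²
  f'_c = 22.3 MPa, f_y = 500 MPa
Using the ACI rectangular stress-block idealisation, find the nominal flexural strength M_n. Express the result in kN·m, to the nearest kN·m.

T = A_s f_y = 2650 × 500 = 1325000 N = 1325 kN.
From C = T: a = T/(0.85 f'_c b) = 1325000/(0.85 × 22.3 × 205) = 340.99 mm.
M_n = T(d − a/2) = 1325 kN × (920 − 170.495) mm = 993.09 kN·m.

M_n ≈ 993 kN·m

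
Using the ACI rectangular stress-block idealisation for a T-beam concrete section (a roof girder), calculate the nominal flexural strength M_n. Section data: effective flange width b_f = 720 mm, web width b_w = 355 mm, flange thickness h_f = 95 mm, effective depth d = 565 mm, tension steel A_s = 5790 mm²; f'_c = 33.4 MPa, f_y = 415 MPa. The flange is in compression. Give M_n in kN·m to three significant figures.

M_n ≈ 1210 kN·m

Tension: T = A_s f_y = 5790 × 415 = 2402850 N.
Try a within the flange: a = T/(0.85 f'_c b_f) = 2402850/(0.85 × 33.4 × 720) = 117.55 mm.
a = 117.55 > h_f = 95 mm: the block extends into the web. Split into flange-overhang and web parts.
C_f = 0.85 f'_c (b_f − b_w) h_f = 0.85 × 33.4 × (720 − 355) × 95 = 984423 N.
Remaining web compression depth: a_w = (T − C_f)/(0.85 f'_c b_w) = (2402850 − 984423)/(0.85 × 33.4 × 355) = 140.74 mm.
M_n = C_f(d − h_f/2) + (T − C_f)(d − a_w/2) = 984423 × (565 − 47.5) + 1418427 × (565 − 70.37) = 509.44 + 701.60 = 1211.04 × 10⁶ N·mm.
M_n = 1211.04 kN·m.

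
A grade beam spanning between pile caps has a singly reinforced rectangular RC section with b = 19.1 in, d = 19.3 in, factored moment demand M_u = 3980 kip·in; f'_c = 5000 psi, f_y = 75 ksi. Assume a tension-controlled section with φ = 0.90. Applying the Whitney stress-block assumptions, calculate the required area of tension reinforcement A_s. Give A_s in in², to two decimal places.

M_n = M_u/φ = 3980/0.90 = 4422.22 kip·in.
From M_n = 0.85 f'_c a b (d − a/2):
a = d − √(d² − 2M_n/(0.85 f'_c b)) = 19.3 − √(19.3² − 2 × 4422.22/(0.85 × 5 × 19.1)) = 3.066 in.
A_s = 0.85 f'_c a b / f_y = 0.85 × 5 × 3.066 × 19.1 / 75 = 3.318 in².

A_s ≈ 3.32 in²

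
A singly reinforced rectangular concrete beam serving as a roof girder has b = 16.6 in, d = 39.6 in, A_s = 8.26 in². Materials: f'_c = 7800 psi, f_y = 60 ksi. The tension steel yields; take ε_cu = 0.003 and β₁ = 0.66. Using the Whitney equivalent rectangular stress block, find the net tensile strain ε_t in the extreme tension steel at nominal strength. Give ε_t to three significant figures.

ε_t ≈ 0.0144

a = A_s f_y/(0.85 f'_c b) = 4.503 in.
β₁ = 0.66, so c = a/β₁ = 4.503/0.66 = 6.823 in.
From the linear strain diagram with ε_cu = 0.003: ε_t = 0.003 (d − c)/c = 0.003 × (39.6 − 6.823)/6.823 = 0.0144.
Since ε_t ≥ 0.005, the section is tension-controlled.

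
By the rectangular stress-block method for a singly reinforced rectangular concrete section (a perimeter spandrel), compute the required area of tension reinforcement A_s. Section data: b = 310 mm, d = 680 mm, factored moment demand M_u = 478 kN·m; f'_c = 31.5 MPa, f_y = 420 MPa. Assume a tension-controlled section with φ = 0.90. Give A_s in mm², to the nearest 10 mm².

A_s ≈ 2010 mm²

M_n = M_u/φ = 478/0.90 = 531.111 kN·m.
With M_n = 0.85 f'_c a b (d − a/2), solve the quadratic for a:
a = d − √(d² − 2M_n/(0.85 f'_c b)) = 680 − √(680² − 2 × 531.111×10⁶/(0.85 × 31.5 × 310)) = 101.70 mm.
A_s = 0.85 f'_c a b / f_y = 0.85 × 31.5 × 101.70 × 310 / 420 = 2009.8 mm².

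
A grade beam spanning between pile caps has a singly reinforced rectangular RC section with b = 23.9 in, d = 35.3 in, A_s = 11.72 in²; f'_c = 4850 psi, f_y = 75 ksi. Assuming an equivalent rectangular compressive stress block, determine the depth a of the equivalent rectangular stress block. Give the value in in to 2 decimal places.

T = A_s f_y = 11.72 × 75 = 879 kips.
a = T/(0.85 f'_c b) = 879/(0.85 × 4.85 × 23.9) = 8.92 in.

a ≈ 8.92 in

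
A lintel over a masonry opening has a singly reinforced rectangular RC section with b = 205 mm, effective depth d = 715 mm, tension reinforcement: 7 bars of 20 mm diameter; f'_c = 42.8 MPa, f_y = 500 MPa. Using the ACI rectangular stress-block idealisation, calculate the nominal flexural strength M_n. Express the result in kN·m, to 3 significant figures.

A_s = 7 × 314 = 2198 mm².
T = A_s f_y = 2198 × 500 = 1099000 N = 1099 kN.
From C = T: a = T/(0.85 f'_c b) = 1099000/(0.85 × 42.8 × 205) = 147.36 mm.
M_n = T(d − a/2) = 1099 kN × (715 − 73.68) mm = 704.81 kN·m.

M_n ≈ 705 kN·m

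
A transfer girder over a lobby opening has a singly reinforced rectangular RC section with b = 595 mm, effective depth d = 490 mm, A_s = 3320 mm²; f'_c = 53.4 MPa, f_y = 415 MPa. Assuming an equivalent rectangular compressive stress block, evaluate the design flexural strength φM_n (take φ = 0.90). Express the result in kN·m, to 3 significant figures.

φM_n ≈ 576 kN·m

T = A_s f_y = 3320 × 415 = 1377800 N = 1377.8 kN.
From C = T: a = T/(0.85 f'_c b) = 1377800/(0.85 × 53.4 × 595) = 51.02 mm.
M_n = T(d − a/2) = 1377.8 kN × (490 − 25.51) mm = 639.97 kN·m.
φM_n = 0.90 × 639.97 = 575.97 kN·m.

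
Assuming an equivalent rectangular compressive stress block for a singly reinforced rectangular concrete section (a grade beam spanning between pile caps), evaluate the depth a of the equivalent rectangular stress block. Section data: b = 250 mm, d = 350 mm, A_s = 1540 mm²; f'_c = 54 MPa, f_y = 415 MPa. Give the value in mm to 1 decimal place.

a ≈ 55.7 mm

T = A_s f_y = 1540 × 415 = 639100 N = 639.1 kN.
Setting C = 0.85 f'_c a b equal to T: a = 639100/(0.85 × 54 × 250) = 55.7 mm.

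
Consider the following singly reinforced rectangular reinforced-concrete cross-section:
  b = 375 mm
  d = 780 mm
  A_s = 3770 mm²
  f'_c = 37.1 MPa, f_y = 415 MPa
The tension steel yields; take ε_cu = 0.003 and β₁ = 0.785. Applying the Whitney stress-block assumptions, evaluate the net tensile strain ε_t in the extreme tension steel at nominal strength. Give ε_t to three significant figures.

ε_t ≈ 0.0109

a = A_s f_y/(0.85 f'_c b) = 132.30 mm.
β₁ = 0.785, so c = a/β₁ = 132.30/0.785 = 168.54 mm.
From the linear strain diagram with ε_cu = 0.003: ε_t = 0.003 (d − c)/c = 0.003 × (780 − 168.54)/168.54 = 0.0109.
Since ε_t ≥ 0.005, the section is tension-controlled.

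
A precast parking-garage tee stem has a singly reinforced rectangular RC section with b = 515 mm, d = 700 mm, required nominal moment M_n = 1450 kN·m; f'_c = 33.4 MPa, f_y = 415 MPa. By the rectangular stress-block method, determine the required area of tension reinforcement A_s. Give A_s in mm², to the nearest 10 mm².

A_s ≈ 5640 mm²

With M_n = 0.85 f'_c a b (d − a/2), solve the quadratic for a:
a = d − √(d² − 2M_n/(0.85 f'_c b)) = 700 − √(700² − 2 × 1450×10⁶/(0.85 × 33.4 × 515)) = 159.95 mm.
A_s = 0.85 f'_c a b / f_y = 0.85 × 33.4 × 159.95 × 515 / 415 = 5635.2 mm².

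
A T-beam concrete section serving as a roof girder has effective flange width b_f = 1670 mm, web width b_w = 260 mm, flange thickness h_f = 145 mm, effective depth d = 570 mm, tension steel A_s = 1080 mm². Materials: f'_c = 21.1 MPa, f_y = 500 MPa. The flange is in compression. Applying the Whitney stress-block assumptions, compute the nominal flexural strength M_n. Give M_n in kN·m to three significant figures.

M_n ≈ 303 kN·m

Tension: T = A_s f_y = 1080 × 500 = 540000 N.
Try a within the flange: a = T/(0.85 f'_c b_f) = 540000/(0.85 × 21.1 × 1670) = 18.03 mm.
Since a = 18.03 ≤ h_f = 145 mm, the stress block lies entirely in the flange; analyse as a rectangular beam of width b_f.
M_n = T(d − a/2) = 540000 × (570 − 9.015) = 302.93 × 10⁶ N·mm.
M_n = 302.93 kN·m.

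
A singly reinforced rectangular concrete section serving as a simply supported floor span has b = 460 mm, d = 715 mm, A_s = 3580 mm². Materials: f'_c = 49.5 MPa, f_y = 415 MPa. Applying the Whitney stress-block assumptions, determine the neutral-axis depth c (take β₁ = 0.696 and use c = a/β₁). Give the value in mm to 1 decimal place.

c ≈ 110.3 mm

T = A_s f_y = 3580 × 415 = 1485700 N = 1485.7 kN.
Setting C = 0.85 f'_c a b equal to T: a = 1485700/(0.85 × 49.5 × 460) = 76.763 mm.
With β₁ = 0.696, c = a/β₁ = 76.763/0.696 = 110.3 mm.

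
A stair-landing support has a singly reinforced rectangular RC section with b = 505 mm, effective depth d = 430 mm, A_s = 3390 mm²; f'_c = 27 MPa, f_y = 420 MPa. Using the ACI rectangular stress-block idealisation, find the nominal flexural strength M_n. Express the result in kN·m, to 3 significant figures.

M_n ≈ 525 kN·m

T = A_s f_y = 3390 × 420 = 1423800 N = 1423.8 kN.
From C = T: a = T/(0.85 f'_c b) = 1423800/(0.85 × 27 × 505) = 122.85 mm.
M_n = T(d − a/2) = 1423.8 kN × (430 − 61.425) mm = 524.78 kN·m.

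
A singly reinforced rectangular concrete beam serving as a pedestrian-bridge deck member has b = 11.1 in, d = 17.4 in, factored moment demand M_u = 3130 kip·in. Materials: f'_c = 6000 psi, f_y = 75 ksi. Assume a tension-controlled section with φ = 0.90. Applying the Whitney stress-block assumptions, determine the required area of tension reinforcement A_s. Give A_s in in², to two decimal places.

M_n = M_u/φ = 3130/0.90 = 3477.78 kip·in.
From M_n = 0.85 f'_c a b (d − a/2):
a = d − √(d² − 2M_n/(0.85 f'_c b)) = 17.4 − √(17.4² − 2 × 3477.78/(0.85 × 6 × 11.1)) = 3.988 in.
A_s = 0.85 f'_c a b / f_y = 0.85 × 6 × 3.988 × 11.1 / 75 = 3.010 in².

A_s ≈ 3.01 in²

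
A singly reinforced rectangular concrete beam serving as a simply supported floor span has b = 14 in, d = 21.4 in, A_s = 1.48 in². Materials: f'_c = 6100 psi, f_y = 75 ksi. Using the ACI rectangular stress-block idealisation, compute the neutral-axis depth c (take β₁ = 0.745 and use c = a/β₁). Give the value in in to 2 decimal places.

T = A_s f_y = 1.48 × 75 = 111 kips.
a = T/(0.85 f'_c b) = 111/(0.85 × 6.1 × 14) = 1.5291 in.
With β₁ = 0.745, c = a/β₁ = 1.5291/0.745 = 2.05 in.

c ≈ 2.05 in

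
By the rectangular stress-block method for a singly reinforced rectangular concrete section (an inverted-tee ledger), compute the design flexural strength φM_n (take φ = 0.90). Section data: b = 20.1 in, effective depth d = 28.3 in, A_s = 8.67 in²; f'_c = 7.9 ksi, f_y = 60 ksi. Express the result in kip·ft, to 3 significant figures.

φM_n ≈ 1030 kip·ft

T = A_s f_y = 8.67 × 60 = 520.2 kips.
a = T/(0.85 f'_c b) = 520.2/(0.85 × 7.9 × 20.1) = 3.854 in.
M_n = T(d − a/2) = 520.2 × (28.3 − 1.927) = 13719.2 kip·in = 13719.2/12 = 1143.27 kip·ft.
φM_n = 0.90 × 1143.27 = 1028.94 kip·ft.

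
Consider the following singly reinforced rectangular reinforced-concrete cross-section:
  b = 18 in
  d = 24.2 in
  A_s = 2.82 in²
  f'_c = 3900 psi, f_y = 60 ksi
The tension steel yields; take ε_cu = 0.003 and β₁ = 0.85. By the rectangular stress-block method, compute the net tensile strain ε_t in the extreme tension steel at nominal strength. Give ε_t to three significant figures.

a = A_s f_y/(0.85 f'_c b) = 2.836 in.
β₁ = 0.85, so c = a/β₁ = 2.836/0.85 = 3.336 in.
From the linear strain diagram with ε_cu = 0.003: ε_t = 0.003 (d − c)/c = 0.003 × (24.2 − 3.336)/3.336 = 0.0188.
Since ε_t ≥ 0.005, the section is tension-controlled.

ε_t ≈ 0.0188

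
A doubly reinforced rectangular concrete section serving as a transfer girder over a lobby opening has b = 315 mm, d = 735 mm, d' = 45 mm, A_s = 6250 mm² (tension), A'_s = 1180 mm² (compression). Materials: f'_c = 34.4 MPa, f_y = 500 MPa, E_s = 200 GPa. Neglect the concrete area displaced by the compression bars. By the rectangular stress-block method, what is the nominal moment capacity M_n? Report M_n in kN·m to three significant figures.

M_n ≈ 1920 kN·m

Assume both tension and compression steel yield.
Net tension couple steel: A_s − A'_s = 5070 mm².
a = (A_s − A'_s) f_y / (0.85 f'_c b) = 2535000/(0.85 × 34.4 × 315) = 275.23 mm.
c = a/β₁ = 275.23/0.804 = 342.33 mm; ε'_s = 0.003(c − d')/c = 0.0026 ≥ f_y/E_s = 0.0025, so compression steel does yield.
M_n = (A_s − A'_s) f_y (d − a/2) + A'_s f_y (d − d') = [2535000 × (735 − 137.615) + 590000 × (735 − 45)] × 10⁻⁶ = 1514.37 + 407.10 = 1921.47 kN·m.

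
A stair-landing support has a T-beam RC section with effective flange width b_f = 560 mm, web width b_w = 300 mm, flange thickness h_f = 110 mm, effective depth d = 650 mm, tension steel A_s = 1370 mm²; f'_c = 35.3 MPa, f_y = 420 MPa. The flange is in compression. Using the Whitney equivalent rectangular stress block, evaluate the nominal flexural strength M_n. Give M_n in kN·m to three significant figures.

Tension: T = A_s f_y = 1370 × 420 = 575400 N.
Try a within the flange: a = T/(0.85 f'_c b_f) = 575400/(0.85 × 35.3 × 560) = 34.24 mm.
Since a = 34.24 ≤ h_f = 110 mm, the stress block lies entirely in the flange; analyse as a rectangular beam of width b_f.
M_n = T(d − a/2) = 575400 × (650 − 17.12) = 364.16 × 10⁶ N·mm.
M_n = 364.16 kN·m.

M_n ≈ 364 kN·m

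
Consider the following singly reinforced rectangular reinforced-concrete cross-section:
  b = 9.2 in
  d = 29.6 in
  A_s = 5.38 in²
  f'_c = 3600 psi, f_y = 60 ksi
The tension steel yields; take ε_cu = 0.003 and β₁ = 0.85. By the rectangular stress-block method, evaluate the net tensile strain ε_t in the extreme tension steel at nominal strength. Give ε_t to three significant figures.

ε_t ≈ 0.00358

a = A_s f_y/(0.85 f'_c b) = 11.466 in.
β₁ = 0.85, so c = a/β₁ = 11.466/0.85 = 13.489 in.
From the linear strain diagram with ε_cu = 0.003: ε_t = 0.003 (d − c)/c = 0.003 × (29.6 − 13.489)/13.489 = 0.00358.
ε_t < 0.004 — the section is over-reinforced for flexure under ACI limits.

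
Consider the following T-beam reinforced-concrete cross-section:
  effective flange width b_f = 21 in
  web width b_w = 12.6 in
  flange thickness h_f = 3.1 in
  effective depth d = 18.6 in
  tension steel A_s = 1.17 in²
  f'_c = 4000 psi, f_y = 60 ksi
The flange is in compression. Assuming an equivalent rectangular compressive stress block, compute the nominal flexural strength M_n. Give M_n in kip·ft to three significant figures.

M_n ≈ 106 kip·ft

Tension: T = A_s f_y = 1.17 × 60 = 70.2 kips.
Try a within the flange: a = T/(0.85 f'_c b_f) = 70.2/(0.85 × 4 × 21) = 0.983 in.
Since a = 0.983 ≤ h_f = 3.1 in, the stress block lies entirely in the flange; analyse as a rectangular beam of width b_f.
M_n = T(d − a/2) = 70.2 × (18.6 − 0.4915) = 1271.2 kip·in.
M_n = 1271.2/12 = 105.93 kip·ft.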